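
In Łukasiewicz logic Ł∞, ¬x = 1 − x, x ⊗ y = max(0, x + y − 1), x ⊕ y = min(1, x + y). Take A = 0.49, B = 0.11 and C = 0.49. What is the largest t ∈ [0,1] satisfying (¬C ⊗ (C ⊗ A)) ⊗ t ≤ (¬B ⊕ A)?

1.00

¬C = 1 − 0.49 = 0.51
C ⊗ A = max(0, 0.49 + 0.49 − 1) = max(0, -0.02) = 0.00
¬C ⊗ (C ⊗ A) = max(0, 0.51 + 0.00 − 1) = max(0, -0.49) = 0.00
So the left factor is ¬C ⊗ (C ⊗ A) = 0.00.
¬B = 1 − 0.11 = 0.89
¬B ⊕ A = min(1, 0.89 + 0.49) = min(1, 1.38) = 1.00
So the right-hand bound is ¬B ⊕ A = 1.00.
The residuum of the Łukasiewicz t-norm gives the supremum: min(1, 1 − 0.00 + 1.00).
1 − 0.00 + 1.00 = 2.00, so t = min(1, 2.00) = 1.00.
Check: 0.00 ⊗ 1.00 = max(0, 0.00) = 0.00 ≤ 1.00.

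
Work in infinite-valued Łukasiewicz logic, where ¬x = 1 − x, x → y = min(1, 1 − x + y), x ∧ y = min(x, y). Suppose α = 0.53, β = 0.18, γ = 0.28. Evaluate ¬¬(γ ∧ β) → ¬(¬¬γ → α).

0.82

γ ∧ β = min(0.28, 0.18) = 0.18
¬(γ ∧ β) = 1 − 0.18 = 0.82
¬¬(γ ∧ β) = 1 − 0.82 = 0.18
¬γ = 1 − 0.28 = 0.72
¬¬γ = 1 − 0.72 = 0.28
¬¬γ → α = min(1, 1 − 0.28 + 0.53) = min(1, 1.25) = 1.00
¬(¬¬γ → α) = 1 − 1.00 = 0.00
¬¬(γ ∧ β) → ¬(¬¬γ → α) = min(1, 1 − 0.18 + 0.00) = min(1, 0.82) = 0.82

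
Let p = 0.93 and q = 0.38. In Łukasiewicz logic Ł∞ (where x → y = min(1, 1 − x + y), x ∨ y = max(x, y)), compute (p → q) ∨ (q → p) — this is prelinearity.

1.00

p → q = min(1, 1 − 0.93 + 0.38) = min(1, 0.45) = 0.45
q → p = min(1, 1 − 0.38 + 0.93) = min(1, 1.55) = 1.00
(p → q) ∨ (q → p) = max(0.45, 1.00) = 1.00
(As expected: a Ł∞-tautology — holds in every MV-chain.)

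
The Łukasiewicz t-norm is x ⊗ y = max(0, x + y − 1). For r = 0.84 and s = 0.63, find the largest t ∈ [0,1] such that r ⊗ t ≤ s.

The residuum of the Łukasiewicz t-norm gives the supremum: min(1, 1 − 0.84 + 0.63).
1 − 0.84 + 0.63 = 0.79, so t = min(1, 0.79) = 0.79.
Check: 0.84 ⊗ 0.79 = max(0, 0.63) = 0.63 ≤ 0.63.

0.79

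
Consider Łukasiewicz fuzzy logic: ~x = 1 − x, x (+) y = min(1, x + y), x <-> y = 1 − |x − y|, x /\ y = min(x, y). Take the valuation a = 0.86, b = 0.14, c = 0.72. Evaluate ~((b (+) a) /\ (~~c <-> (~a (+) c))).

b (+) a = min(1, 0.14 + 0.86) = min(1, 1.00) = 1.00
~c = 1 − 0.72 = 0.28
~~c = 1 − 0.28 = 0.72
~a = 1 − 0.86 = 0.14
~a (+) c = min(1, 0.14 + 0.72) = min(1, 0.86) = 0.86
~~c <-> (~a (+) c) = 1 − |0.72 − 0.86| = 1 − 0.14 = 0.86
(b (+) a) /\ (~~c <-> (~a (+) c)) = min(1.00, 0.86) = 0.86
~((b (+) a) /\ (~~c <-> (~a (+) c))) = 1 − 0.86 = 0.14

0.14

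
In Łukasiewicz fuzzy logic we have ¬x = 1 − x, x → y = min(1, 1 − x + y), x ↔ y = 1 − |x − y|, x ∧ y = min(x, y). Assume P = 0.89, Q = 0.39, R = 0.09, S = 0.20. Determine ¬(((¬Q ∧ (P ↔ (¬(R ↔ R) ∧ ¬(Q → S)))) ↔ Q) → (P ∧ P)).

¬Q = 1 − 0.39 = 0.61
R ↔ R = 1 − |0.09 − 0.09| = 1 − 0.00 = 1.00
¬(R ↔ R) = 1 − 1.00 = 0.00
Q → S = min(1, 1 − 0.39 + 0.20) = min(1, 0.81) = 0.81
¬(Q → S) = 1 − 0.81 = 0.19
¬(R ↔ R) ∧ ¬(Q → S) = min(0.00, 0.19) = 0.00
P ↔ (¬(R ↔ R) ∧ ¬(Q → S)) = 1 − |0.89 − 0.00| = 1 − 0.89 = 0.11
¬Q ∧ (P ↔ (¬(R ↔ R) ∧ ¬(Q → S))) = min(0.61, 0.11) = 0.11
(¬Q ∧ (P ↔ (¬(R ↔ R) ∧ ¬(Q → S)))) ↔ Q = 1 − |0.11 − 0.39| = 1 − 0.28 = 0.72
P ∧ P = min(0.89, 0.89) = 0.89
((¬Q ∧ (P ↔ (¬(R ↔ R) ∧ ¬(Q → S)))) ↔ Q) → (P ∧ P) = min(1, 1 − 0.72 + 0.89) = min(1, 1.17) = 1.00
¬(((¬Q ∧ (P ↔ (¬(R ↔ R) ∧ ¬(Q → S)))) ↔ Q) → (P ∧ P)) = 1 − 1.00 = 0.00

0.00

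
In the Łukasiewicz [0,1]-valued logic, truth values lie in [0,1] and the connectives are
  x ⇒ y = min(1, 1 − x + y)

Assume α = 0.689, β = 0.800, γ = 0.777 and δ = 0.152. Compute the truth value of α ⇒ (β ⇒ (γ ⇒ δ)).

γ ⇒ δ = min(1, 1 − 0.777 + 0.152) = min(1, 0.375) = 0.375
β ⇒ (γ ⇒ δ) = min(1, 1 − 0.800 + 0.375) = min(1, 0.575) = 0.575
α ⇒ (β ⇒ (γ ⇒ δ)) = min(1, 1 − 0.689 + 0.575) = min(1, 0.886) = 0.886

0.886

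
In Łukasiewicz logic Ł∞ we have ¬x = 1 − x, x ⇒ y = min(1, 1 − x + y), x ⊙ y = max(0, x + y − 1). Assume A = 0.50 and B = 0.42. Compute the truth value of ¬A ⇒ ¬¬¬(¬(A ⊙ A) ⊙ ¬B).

¬A = 1 − 0.50 = 0.50
A ⊙ A = max(0, 0.50 + 0.50 − 1) = max(0, 0.00) = 0.00
¬(A ⊙ A) = 1 − 0.00 = 1.00
¬B = 1 − 0.42 = 0.58
¬(A ⊙ A) ⊙ ¬B = max(0, 1.00 + 0.58 − 1) = max(0, 0.58) = 0.58
¬(¬(A ⊙ A) ⊙ ¬B) = 1 − 0.58 = 0.42
¬¬(¬(A ⊙ A) ⊙ ¬B) = 1 − 0.42 = 0.58
¬¬¬(¬(A ⊙ A) ⊙ ¬B) = 1 − 0.58 = 0.42
¬A ⇒ ¬¬¬(¬(A ⊙ A) ⊙ ¬B) = min(1, 1 − 0.50 + 0.42) = min(1, 0.92) = 0.92

0.92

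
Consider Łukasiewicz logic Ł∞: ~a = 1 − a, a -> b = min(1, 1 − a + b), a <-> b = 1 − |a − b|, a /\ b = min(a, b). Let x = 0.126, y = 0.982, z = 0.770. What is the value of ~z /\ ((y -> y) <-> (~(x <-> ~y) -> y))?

0.230

~z = 1 − 0.770 = 0.230
y -> y = min(1, 1 − 0.982 + 0.982) = min(1, 1.000) = 1.000
~y = 1 − 0.982 = 0.018
x <-> ~y = 1 − |0.126 − 0.018| = 1 − 0.108 = 0.892
~(x <-> ~y) = 1 − 0.892 = 0.108
~(x <-> ~y) -> y = min(1, 1 − 0.108 + 0.982) = min(1, 1.874) = 1.000
(y -> y) <-> (~(x <-> ~y) -> y) = 1 − |1.000 − 1.000| = 1 − 0.000 = 1.000
~z /\ ((y -> y) <-> (~(x <-> ~y) -> y)) = min(0.230, 1.000) = 0.230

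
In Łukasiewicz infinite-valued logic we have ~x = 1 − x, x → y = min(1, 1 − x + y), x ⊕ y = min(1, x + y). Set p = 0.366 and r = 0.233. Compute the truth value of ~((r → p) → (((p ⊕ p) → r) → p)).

0.135

r → p = min(1, 1 − 0.233 + 0.366) = min(1, 1.133) = 1.000
p ⊕ p = min(1, 0.366 + 0.366) = min(1, 0.732) = 0.732
(p ⊕ p) → r = min(1, 1 − 0.732 + 0.233) = min(1, 0.501) = 0.501
((p ⊕ p) → r) → p = min(1, 1 − 0.501 + 0.366) = min(1, 0.865) = 0.865
(r → p) → (((p ⊕ p) → r) → p) = min(1, 1 − 1.000 + 0.865) = min(1, 0.865) = 0.865
~((r → p) → (((p ⊕ p) → r) → p)) = 1 − 0.865 = 0.135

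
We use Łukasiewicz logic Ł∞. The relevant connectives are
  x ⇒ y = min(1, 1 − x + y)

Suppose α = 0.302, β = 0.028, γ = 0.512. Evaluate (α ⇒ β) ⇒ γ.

α ⇒ β = min(1, 1 − 0.302 + 0.028) = min(1, 0.726) = 0.726
(α ⇒ β) ⇒ γ = min(1, 1 − 0.726 + 0.512) = min(1, 0.786) = 0.786

0.786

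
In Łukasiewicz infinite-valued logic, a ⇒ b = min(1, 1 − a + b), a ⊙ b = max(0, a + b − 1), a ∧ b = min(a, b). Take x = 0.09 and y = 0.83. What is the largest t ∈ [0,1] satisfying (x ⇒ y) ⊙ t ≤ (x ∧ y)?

x ⇒ y = min(1, 1 − 0.09 + 0.83) = min(1, 1.74) = 1.00
So the left factor is x ⇒ y = 1.00.
x ∧ y = min(0.09, 0.83) = 0.09
So the right-hand bound is x ∧ y = 0.09.
The residuum of the Łukasiewicz t-norm gives the supremum: min(1, 1 − 1.00 + 0.09).
1 − 1.00 + 0.09 = 0.09, so t = min(1, 0.09) = 0.09.
Check: 1.00 ⊙ 0.09 = max(0, 0.09) = 0.09 ≤ 0.09.

0.09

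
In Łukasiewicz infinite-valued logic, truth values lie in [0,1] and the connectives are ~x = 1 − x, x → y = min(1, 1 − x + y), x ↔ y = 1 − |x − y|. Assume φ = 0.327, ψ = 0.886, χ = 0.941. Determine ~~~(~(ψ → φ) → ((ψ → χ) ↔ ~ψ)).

ψ → φ = min(1, 1 − 0.886 + 0.327) = min(1, 0.441) = 0.441
~(ψ → φ) = 1 − 0.441 = 0.559
ψ → χ = min(1, 1 − 0.886 + 0.941) = min(1, 1.055) = 1.000
~ψ = 1 − 0.886 = 0.114
(ψ → χ) ↔ ~ψ = 1 − |1.000 − 0.114| = 1 − 0.886 = 0.114
~(ψ → φ) → ((ψ → χ) ↔ ~ψ) = min(1, 1 − 0.559 + 0.114) = min(1, 0.555) = 0.555
~(~(ψ → φ) → ((ψ → χ) ↔ ~ψ)) = 1 − 0.555 = 0.445
~~(~(ψ → φ) → ((ψ → χ) ↔ ~ψ)) = 1 − 0.445 = 0.555
~~~(~(ψ → φ) → ((ψ → χ) ↔ ~ψ)) = 1 − 0.555 = 0.445

0.445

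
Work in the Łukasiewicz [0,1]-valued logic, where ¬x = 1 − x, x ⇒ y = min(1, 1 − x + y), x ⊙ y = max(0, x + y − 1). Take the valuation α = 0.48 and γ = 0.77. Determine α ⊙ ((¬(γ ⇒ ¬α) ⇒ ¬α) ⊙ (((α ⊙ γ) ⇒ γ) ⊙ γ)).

¬α = 1 − 0.48 = 0.52
γ ⇒ ¬α = min(1, 1 − 0.77 + 0.52) = min(1, 0.75) = 0.75
¬(γ ⇒ ¬α) = 1 − 0.75 = 0.25
¬(γ ⇒ ¬α) ⇒ ¬α = min(1, 1 − 0.25 + 0.52) = min(1, 1.27) = 1.00
α ⊙ γ = max(0, 0.48 + 0.77 − 1) = max(0, 0.25) = 0.25
(α ⊙ γ) ⇒ γ = min(1, 1 − 0.25 + 0.77) = min(1, 1.52) = 1.00
((α ⊙ γ) ⇒ γ) ⊙ γ = max(0, 1.00 + 0.77 − 1) = max(0, 0.77) = 0.77
(¬(γ ⇒ ¬α) ⇒ ¬α) ⊙ (((α ⊙ γ) ⇒ γ) ⊙ γ) = max(0, 1.00 + 0.77 − 1) = max(0, 0.77) = 0.77
α ⊙ ((¬(γ ⇒ ¬α) ⇒ ¬α) ⊙ (((α ⊙ γ) ⇒ γ) ⊙ γ)) = max(0, 0.48 + 0.77 − 1) = max(0, 0.25) = 0.25

0.25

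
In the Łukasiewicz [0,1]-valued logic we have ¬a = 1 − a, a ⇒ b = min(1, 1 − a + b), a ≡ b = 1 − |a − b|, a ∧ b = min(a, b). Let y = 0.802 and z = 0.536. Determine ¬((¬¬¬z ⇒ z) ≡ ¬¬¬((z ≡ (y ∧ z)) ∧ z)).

0.536

¬z = 1 − 0.536 = 0.464
¬¬z = 1 − 0.464 = 0.536
¬¬¬z = 1 − 0.536 = 0.464
¬¬¬z ⇒ z = min(1, 1 − 0.464 + 0.536) = min(1, 1.072) = 1.000
y ∧ z = min(0.802, 0.536) = 0.536
z ≡ (y ∧ z) = 1 − |0.536 − 0.536| = 1 − 0.000 = 1.000
(z ≡ (y ∧ z)) ∧ z = min(1.000, 0.536) = 0.536
¬((z ≡ (y ∧ z)) ∧ z) = 1 − 0.536 = 0.464
¬¬((z ≡ (y ∧ z)) ∧ z) = 1 − 0.464 = 0.536
¬¬¬((z ≡ (y ∧ z)) ∧ z) = 1 − 0.536 = 0.464
(¬¬¬z ⇒ z) ≡ ¬¬¬((z ≡ (y ∧ z)) ∧ z) = 1 − |1.000 − 0.464| = 1 − 0.536 = 0.464
¬((¬¬¬z ⇒ z) ≡ ¬¬¬((z ≡ (y ∧ z)) ∧ z)) = 1 − 0.464 = 0.536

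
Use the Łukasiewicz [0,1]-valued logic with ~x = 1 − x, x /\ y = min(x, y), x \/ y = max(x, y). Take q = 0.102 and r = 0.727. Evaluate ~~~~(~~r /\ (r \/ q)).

0.727

~r = 1 − 0.727 = 0.273
~~r = 1 − 0.273 = 0.727
r \/ q = max(0.727, 0.102) = 0.727
~~r /\ (r \/ q) = min(0.727, 0.727) = 0.727
~(~~r /\ (r \/ q)) = 1 − 0.727 = 0.273
~~(~~r /\ (r \/ q)) = 1 − 0.273 = 0.727
~~~(~~r /\ (r \/ q)) = 1 − 0.727 = 0.273
~~~~(~~r /\ (r \/ q)) = 1 − 0.273 = 0.727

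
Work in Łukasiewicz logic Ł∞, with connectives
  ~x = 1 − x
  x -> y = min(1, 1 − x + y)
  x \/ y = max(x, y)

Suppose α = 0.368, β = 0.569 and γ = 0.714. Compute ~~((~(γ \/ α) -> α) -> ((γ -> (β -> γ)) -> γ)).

0.714

γ \/ α = max(0.714, 0.368) = 0.714
~(γ \/ α) = 1 − 0.714 = 0.286
~(γ \/ α) -> α = min(1, 1 − 0.286 + 0.368) = min(1, 1.082) = 1.000
β -> γ = min(1, 1 − 0.569 + 0.714) = min(1, 1.145) = 1.000
γ -> (β -> γ) = min(1, 1 − 0.714 + 1.000) = min(1, 1.286) = 1.000
(γ -> (β -> γ)) -> γ = min(1, 1 − 1.000 + 0.714) = min(1, 0.714) = 0.714
(~(γ \/ α) -> α) -> ((γ -> (β -> γ)) -> γ) = min(1, 1 − 1.000 + 0.714) = min(1, 0.714) = 0.714
~((~(γ \/ α) -> α) -> ((γ -> (β -> γ)) -> γ)) = 1 − 0.714 = 0.286
~~((~(γ \/ α) -> α) -> ((γ -> (β -> γ)) -> γ)) = 1 − 0.286 = 0.714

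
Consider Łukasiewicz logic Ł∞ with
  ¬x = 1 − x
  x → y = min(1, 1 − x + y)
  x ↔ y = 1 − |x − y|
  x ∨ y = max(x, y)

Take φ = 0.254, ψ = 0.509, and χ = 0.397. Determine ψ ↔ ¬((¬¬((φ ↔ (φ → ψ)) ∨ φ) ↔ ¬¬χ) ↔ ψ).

0.839

φ → ψ = min(1, 1 − 0.254 + 0.509) = min(1, 1.255) = 1.000
φ ↔ (φ → ψ) = 1 − |0.254 − 1.000| = 1 − 0.746 = 0.254
(φ ↔ (φ → ψ)) ∨ φ = max(0.254, 0.254) = 0.254
¬((φ ↔ (φ → ψ)) ∨ φ) = 1 − 0.254 = 0.746
¬¬((φ ↔ (φ → ψ)) ∨ φ) = 1 − 0.746 = 0.254
¬χ = 1 − 0.397 = 0.603
¬¬χ = 1 − 0.603 = 0.397
¬¬((φ ↔ (φ → ψ)) ∨ φ) ↔ ¬¬χ = 1 − |0.254 − 0.397| = 1 − 0.143 = 0.857
(¬¬((φ ↔ (φ → ψ)) ∨ φ) ↔ ¬¬χ) ↔ ψ = 1 − |0.857 − 0.509| = 1 − 0.348 = 0.652
¬((¬¬((φ ↔ (φ → ψ)) ∨ φ) ↔ ¬¬χ) ↔ ψ) = 1 − 0.652 = 0.348
ψ ↔ ¬((¬¬((φ ↔ (φ → ψ)) ∨ φ) ↔ ¬¬χ) ↔ ψ) = 1 − |0.509 − 0.348| = 1 − 0.161 = 0.839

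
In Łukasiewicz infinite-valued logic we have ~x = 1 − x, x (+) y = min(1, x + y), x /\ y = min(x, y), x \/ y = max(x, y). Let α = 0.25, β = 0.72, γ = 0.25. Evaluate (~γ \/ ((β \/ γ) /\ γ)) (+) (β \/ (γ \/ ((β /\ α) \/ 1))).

~γ = 1 − 0.25 = 0.75
β \/ γ = max(0.72, 0.25) = 0.72
(β \/ γ) /\ γ = min(0.72, 0.25) = 0.25
~γ \/ ((β \/ γ) /\ γ) = max(0.75, 0.25) = 0.75
β /\ α = min(0.72, 0.25) = 0.25
(β /\ α) \/ 1 = max(0.25, 1.00) = 1.00
γ \/ ((β /\ α) \/ 1) = max(0.25, 1.00) = 1.00
β \/ (γ \/ ((β /\ α) \/ 1)) = max(0.72, 1.00) = 1.00
(~γ \/ ((β \/ γ) /\ γ)) (+) (β \/ (γ \/ ((β /\ α) \/ 1))) = min(1, 0.75 + 1.00) = min(1, 1.75) = 1.00

1.00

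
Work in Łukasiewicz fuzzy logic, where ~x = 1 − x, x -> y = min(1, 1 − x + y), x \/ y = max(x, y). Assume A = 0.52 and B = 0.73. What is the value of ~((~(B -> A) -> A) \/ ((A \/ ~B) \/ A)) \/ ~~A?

B -> A = min(1, 1 − 0.73 + 0.52) = min(1, 0.79) = 0.79
~(B -> A) = 1 − 0.79 = 0.21
~(B -> A) -> A = min(1, 1 − 0.21 + 0.52) = min(1, 1.31) = 1.00
~B = 1 − 0.73 = 0.27
A \/ ~B = max(0.52, 0.27) = 0.52
(A \/ ~B) \/ A = max(0.52, 0.52) = 0.52
(~(B -> A) -> A) \/ ((A \/ ~B) \/ A) = max(1.00, 0.52) = 1.00
~((~(B -> A) -> A) \/ ((A \/ ~B) \/ A)) = 1 − 1.00 = 0.00
~A = 1 − 0.52 = 0.48
~~A = 1 − 0.48 = 0.52
~((~(B -> A) -> A) \/ ((A \/ ~B) \/ A)) \/ ~~A = max(0.00, 0.52) = 0.52

0.52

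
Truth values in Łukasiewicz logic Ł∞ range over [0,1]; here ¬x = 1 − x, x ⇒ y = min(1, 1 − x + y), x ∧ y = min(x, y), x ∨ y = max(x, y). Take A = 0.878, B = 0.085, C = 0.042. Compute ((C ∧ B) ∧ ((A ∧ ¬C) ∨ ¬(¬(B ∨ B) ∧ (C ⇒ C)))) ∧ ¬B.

C ∧ B = min(0.042, 0.085) = 0.042
¬C = 1 − 0.042 = 0.958
A ∧ ¬C = min(0.878, 0.958) = 0.878
B ∨ B = max(0.085, 0.085) = 0.085
¬(B ∨ B) = 1 − 0.085 = 0.915
C ⇒ C = min(1, 1 − 0.042 + 0.042) = min(1, 1.000) = 1.000
¬(B ∨ B) ∧ (C ⇒ C) = min(0.915, 1.000) = 0.915
¬(¬(B ∨ B) ∧ (C ⇒ C)) = 1 − 0.915 = 0.085
(A ∧ ¬C) ∨ ¬(¬(B ∨ B) ∧ (C ⇒ C)) = max(0.878, 0.085) = 0.878
(C ∧ B) ∧ ((A ∧ ¬C) ∨ ¬(¬(B ∨ B) ∧ (C ⇒ C))) = min(0.042, 0.878) = 0.042
¬B = 1 − 0.085 = 0.915
((C ∧ B) ∧ ((A ∧ ¬C) ∨ ¬(¬(B ∨ B) ∧ (C ⇒ C)))) ∧ ¬B = min(0.042, 0.915) = 0.042

0.042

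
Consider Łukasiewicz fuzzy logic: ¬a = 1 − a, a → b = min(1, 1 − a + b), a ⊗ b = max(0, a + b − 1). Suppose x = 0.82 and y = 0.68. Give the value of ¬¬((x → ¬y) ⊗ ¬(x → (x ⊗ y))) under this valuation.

¬y = 1 − 0.68 = 0.32
x → ¬y = min(1, 1 − 0.82 + 0.32) = min(1, 0.50) = 0.50
x ⊗ y = max(0, 0.82 + 0.68 − 1) = max(0, 0.50) = 0.50
x → (x ⊗ y) = min(1, 1 − 0.82 + 0.50) = min(1, 0.68) = 0.68
¬(x → (x ⊗ y)) = 1 − 0.68 = 0.32
(x → ¬y) ⊗ ¬(x → (x ⊗ y)) = max(0, 0.50 + 0.32 − 1) = max(0, -0.18) = 0.00
¬((x → ¬y) ⊗ ¬(x → (x ⊗ y))) = 1 − 0.00 = 1.00
¬¬((x → ¬y) ⊗ ¬(x → (x ⊗ y))) = 1 − 1.00 = 0.00

0.00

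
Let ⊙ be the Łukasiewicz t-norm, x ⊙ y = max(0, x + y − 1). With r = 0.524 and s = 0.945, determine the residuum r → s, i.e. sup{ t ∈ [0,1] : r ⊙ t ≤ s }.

1.000

The residuum of the Łukasiewicz t-norm gives the supremum: min(1, 1 − 0.524 + 0.945).
1 − 0.524 + 0.945 = 1.421, so t = min(1, 1.421) = 1.000.
Check: 0.524 ⊙ 1.000 = max(0, 0.524) = 0.524 ≤ 0.945.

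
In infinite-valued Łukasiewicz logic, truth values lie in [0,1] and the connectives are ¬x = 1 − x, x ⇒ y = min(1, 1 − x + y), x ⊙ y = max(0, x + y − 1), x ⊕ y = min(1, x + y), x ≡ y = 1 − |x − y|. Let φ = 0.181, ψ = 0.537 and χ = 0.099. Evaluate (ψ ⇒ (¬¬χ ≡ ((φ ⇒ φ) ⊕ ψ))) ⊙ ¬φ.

0.381

¬χ = 1 − 0.099 = 0.901
¬¬χ = 1 − 0.901 = 0.099
φ ⇒ φ = min(1, 1 − 0.181 + 0.181) = min(1, 1.000) = 1.000
(φ ⇒ φ) ⊕ ψ = min(1, 1.000 + 0.537) = min(1, 1.537) = 1.000
¬¬χ ≡ ((φ ⇒ φ) ⊕ ψ) = 1 − |0.099 − 1.000| = 1 − 0.901 = 0.099
ψ ⇒ (¬¬χ ≡ ((φ ⇒ φ) ⊕ ψ)) = min(1, 1 − 0.537 + 0.099) = min(1, 0.562) = 0.562
¬φ = 1 − 0.181 = 0.819
(ψ ⇒ (¬¬χ ≡ ((φ ⇒ φ) ⊕ ψ))) ⊙ ¬φ = max(0, 0.562 + 0.819 − 1) = max(0, 0.381) = 0.381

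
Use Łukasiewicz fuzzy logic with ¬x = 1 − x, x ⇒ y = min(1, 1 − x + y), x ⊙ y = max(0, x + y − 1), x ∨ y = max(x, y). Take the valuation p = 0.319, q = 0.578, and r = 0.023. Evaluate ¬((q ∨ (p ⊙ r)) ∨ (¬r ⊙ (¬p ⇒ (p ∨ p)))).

p ⊙ r = max(0, 0.319 + 0.023 − 1) = max(0, -0.658) = 0.000
q ∨ (p ⊙ r) = max(0.578, 0.000) = 0.578
¬r = 1 − 0.023 = 0.977
¬p = 1 − 0.319 = 0.681
p ∨ p = max(0.319, 0.319) = 0.319
¬p ⇒ (p ∨ p) = min(1, 1 − 0.681 + 0.319) = min(1, 0.638) = 0.638
¬r ⊙ (¬p ⇒ (p ∨ p)) = max(0, 0.977 + 0.638 − 1) = max(0, 0.615) = 0.615
(q ∨ (p ⊙ r)) ∨ (¬r ⊙ (¬p ⇒ (p ∨ p))) = max(0.578, 0.615) = 0.615
¬((q ∨ (p ⊙ r)) ∨ (¬r ⊙ (¬p ⇒ (p ∨ p)))) = 1 − 0.615 = 0.385

0.385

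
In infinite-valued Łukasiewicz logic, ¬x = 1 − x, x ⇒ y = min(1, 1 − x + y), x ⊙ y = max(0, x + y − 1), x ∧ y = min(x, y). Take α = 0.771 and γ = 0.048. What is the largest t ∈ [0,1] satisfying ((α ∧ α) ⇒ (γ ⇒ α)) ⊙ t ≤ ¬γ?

0.952

α ∧ α = min(0.771, 0.771) = 0.771
γ ⇒ α = min(1, 1 − 0.048 + 0.771) = min(1, 1.723) = 1.000
(α ∧ α) ⇒ (γ ⇒ α) = min(1, 1 − 0.771 + 1.000) = min(1, 1.229) = 1.000
So the left factor is (α ∧ α) ⇒ (γ ⇒ α) = 1.000.
¬γ = 1 − 0.048 = 0.952
So the right-hand bound is ¬γ = 0.952.
The residuum of the Łukasiewicz t-norm gives the supremum: min(1, 1 − 1.000 + 0.952).
1 − 1.000 + 0.952 = 0.952, so t = min(1, 0.952) = 0.952.
Check: 1.000 ⊙ 0.952 = max(0, 0.952) = 0.952 ≤ 0.952.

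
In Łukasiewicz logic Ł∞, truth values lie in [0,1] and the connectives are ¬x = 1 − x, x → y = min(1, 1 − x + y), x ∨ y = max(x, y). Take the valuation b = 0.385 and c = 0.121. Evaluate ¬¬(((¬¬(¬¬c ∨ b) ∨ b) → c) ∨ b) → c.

0.385

¬c = 1 − 0.121 = 0.879
¬¬c = 1 − 0.879 = 0.121
¬¬c ∨ b = max(0.121, 0.385) = 0.385
¬(¬¬c ∨ b) = 1 − 0.385 = 0.615
¬¬(¬¬c ∨ b) = 1 − 0.615 = 0.385
¬¬(¬¬c ∨ b) ∨ b = max(0.385, 0.385) = 0.385
(¬¬(¬¬c ∨ b) ∨ b) → c = min(1, 1 − 0.385 + 0.121) = min(1, 0.736) = 0.736
((¬¬(¬¬c ∨ b) ∨ b) → c) ∨ b = max(0.736, 0.385) = 0.736
¬(((¬¬(¬¬c ∨ b) ∨ b) → c) ∨ b) = 1 − 0.736 = 0.264
¬¬(((¬¬(¬¬c ∨ b) ∨ b) → c) ∨ b) = 1 − 0.264 = 0.736
¬¬(((¬¬(¬¬c ∨ b) ∨ b) → c) ∨ b) → c = min(1, 1 − 0.736 + 0.121) = min(1, 0.385) = 0.385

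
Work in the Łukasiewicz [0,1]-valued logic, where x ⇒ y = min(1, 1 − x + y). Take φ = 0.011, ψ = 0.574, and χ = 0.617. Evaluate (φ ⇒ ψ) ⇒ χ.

φ ⇒ ψ = min(1, 1 − 0.011 + 0.574) = min(1, 1.563) = 1.000
(φ ⇒ ψ) ⇒ χ = min(1, 1 − 1.000 + 0.617) = min(1, 0.617) = 0.617

0.617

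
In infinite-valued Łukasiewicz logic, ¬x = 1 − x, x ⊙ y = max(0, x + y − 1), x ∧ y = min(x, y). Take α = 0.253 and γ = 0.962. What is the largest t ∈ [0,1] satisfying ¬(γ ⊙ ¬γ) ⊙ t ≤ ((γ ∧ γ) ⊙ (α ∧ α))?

0.215

¬γ = 1 − 0.962 = 0.038
γ ⊙ ¬γ = max(0, 0.962 + 0.038 − 1) = max(0, 0.000) = 0.000
¬(γ ⊙ ¬γ) = 1 − 0.000 = 1.000
So the left factor is ¬(γ ⊙ ¬γ) = 1.000.
γ ∧ γ = min(0.962, 0.962) = 0.962
α ∧ α = min(0.253, 0.253) = 0.253
(γ ∧ γ) ⊙ (α ∧ α) = max(0, 0.962 + 0.253 − 1) = max(0, 0.215) = 0.215
So the right-hand bound is (γ ∧ γ) ⊙ (α ∧ α) = 0.215.
The residuum of the Łukasiewicz t-norm gives the supremum: min(1, 1 − 1.000 + 0.215).
1 − 1.000 + 0.215 = 0.215, so t = min(1, 0.215) = 0.215.
Check: 1.000 ⊙ 0.215 = max(0, 0.215) = 0.215 ≤ 0.215.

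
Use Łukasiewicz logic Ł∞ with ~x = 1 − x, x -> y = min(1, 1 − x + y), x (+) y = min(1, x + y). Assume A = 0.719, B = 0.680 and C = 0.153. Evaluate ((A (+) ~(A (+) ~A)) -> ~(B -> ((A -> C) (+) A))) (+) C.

0.434

~A = 1 − 0.719 = 0.281
A (+) ~A = min(1, 0.719 + 0.281) = min(1, 1.000) = 1.000
~(A (+) ~A) = 1 − 1.000 = 0.000
A (+) ~(A (+) ~A) = min(1, 0.719 + 0.000) = min(1, 0.719) = 0.719
A -> C = min(1, 1 − 0.719 + 0.153) = min(1, 0.434) = 0.434
(A -> C) (+) A = min(1, 0.434 + 0.719) = min(1, 1.153) = 1.000
B -> ((A -> C) (+) A) = min(1, 1 − 0.680 + 1.000) = min(1, 1.320) = 1.000
~(B -> ((A -> C) (+) A)) = 1 − 1.000 = 0.000
(A (+) ~(A (+) ~A)) -> ~(B -> ((A -> C) (+) A)) = min(1, 1 − 0.719 + 0.000) = min(1, 0.281) = 0.281
((A (+) ~(A (+) ~A)) -> ~(B -> ((A -> C) (+) A))) (+) C = min(1, 0.281 + 0.153) = min(1, 0.434) = 0.434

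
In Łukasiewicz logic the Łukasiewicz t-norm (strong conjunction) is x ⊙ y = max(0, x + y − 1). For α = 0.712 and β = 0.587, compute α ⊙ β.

α ⊙ β = max(0, 0.712 + 0.587 − 1) = max(0, 0.299) = 0.299
For comparison, the Gödel (minimum) t-norm min(x, y) would give 0.587.

0.299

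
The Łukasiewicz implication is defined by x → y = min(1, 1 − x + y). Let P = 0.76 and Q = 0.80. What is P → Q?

1.00

P → Q = min(1, 1 − 0.76 + 0.80) = min(1, 1.04) = 1.00
For comparison, the Gödel implication (1 if x ≤ y else y) would give 1.00.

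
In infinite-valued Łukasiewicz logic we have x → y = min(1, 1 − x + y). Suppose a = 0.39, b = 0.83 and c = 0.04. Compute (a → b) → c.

a → b = min(1, 1 − 0.39 + 0.83) = min(1, 1.44) = 1.00
(a → b) → c = min(1, 1 − 1.00 + 0.04) = min(1, 0.04) = 0.04

0.04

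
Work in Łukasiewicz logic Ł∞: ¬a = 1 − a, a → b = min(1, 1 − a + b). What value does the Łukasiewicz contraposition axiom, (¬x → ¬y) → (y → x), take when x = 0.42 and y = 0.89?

1.00

¬x = 1 − 0.42 = 0.58
¬y = 1 − 0.89 = 0.11
¬x → ¬y = min(1, 1 − 0.58 + 0.11) = min(1, 0.53) = 0.53
y → x = min(1, 1 − 0.89 + 0.42) = min(1, 0.53) = 0.53
(¬x → ¬y) → (y → x) = min(1, 1 − 0.53 + 0.53) = min(1, 1.00) = 1.00
(As expected: an axiom of Ł∞, always 1.)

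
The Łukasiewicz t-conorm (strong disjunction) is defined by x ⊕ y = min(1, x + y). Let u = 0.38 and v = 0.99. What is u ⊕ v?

1.00

u ⊕ v = min(1, 0.38 + 0.99) = min(1, 1.37) = 1.00
For comparison, the Gödel t-conorm max(x, y) would give 0.99.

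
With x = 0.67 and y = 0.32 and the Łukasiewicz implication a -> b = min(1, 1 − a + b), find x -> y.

0.65

x -> y = min(1, 1 − 0.67 + 0.32) = min(1, 0.65) = 0.65
For comparison, the Gödel implication (1 if a ≤ b else b) would give 0.32.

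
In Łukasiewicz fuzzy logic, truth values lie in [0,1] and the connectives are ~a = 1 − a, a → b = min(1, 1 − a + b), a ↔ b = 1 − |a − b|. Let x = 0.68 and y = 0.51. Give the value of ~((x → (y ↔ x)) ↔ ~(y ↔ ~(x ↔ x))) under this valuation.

y ↔ x = 1 − |0.51 − 0.68| = 1 − 0.17 = 0.83
x → (y ↔ x) = min(1, 1 − 0.68 + 0.83) = min(1, 1.15) = 1.00
x ↔ x = 1 − |0.68 − 0.68| = 1 − 0.00 = 1.00
~(x ↔ x) = 1 − 1.00 = 0.00
y ↔ ~(x ↔ x) = 1 − |0.51 − 0.00| = 1 − 0.51 = 0.49
~(y ↔ ~(x ↔ x)) = 1 − 0.49 = 0.51
(x → (y ↔ x)) ↔ ~(y ↔ ~(x ↔ x)) = 1 − |1.00 − 0.51| = 1 − 0.49 = 0.51
~((x → (y ↔ x)) ↔ ~(y ↔ ~(x ↔ x))) = 1 − 0.51 = 0.49

0.49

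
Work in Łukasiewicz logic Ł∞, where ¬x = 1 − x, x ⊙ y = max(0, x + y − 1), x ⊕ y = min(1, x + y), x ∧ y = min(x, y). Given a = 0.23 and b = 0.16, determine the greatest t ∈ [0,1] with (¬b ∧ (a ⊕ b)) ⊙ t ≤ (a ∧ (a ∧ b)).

0.77

¬b = 1 − 0.16 = 0.84
a ⊕ b = min(1, 0.23 + 0.16) = min(1, 0.39) = 0.39
¬b ∧ (a ⊕ b) = min(0.84, 0.39) = 0.39
So the left factor is ¬b ∧ (a ⊕ b) = 0.39.
a ∧ b = min(0.23, 0.16) = 0.16
a ∧ (a ∧ b) = min(0.23, 0.16) = 0.16
So the right-hand bound is a ∧ (a ∧ b) = 0.16.
The residuum of the Łukasiewicz t-norm gives the supremum: min(1, 1 − 0.39 + 0.16).
1 − 0.39 + 0.16 = 0.77, so t = min(1, 0.77) = 0.77.
Check: 0.39 ⊙ 0.77 = max(0, 0.16) = 0.16 ≤ 0.16.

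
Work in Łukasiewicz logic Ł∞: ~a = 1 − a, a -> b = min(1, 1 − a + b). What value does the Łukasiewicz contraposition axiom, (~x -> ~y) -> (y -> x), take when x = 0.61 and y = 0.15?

~x = 1 − 0.61 = 0.39
~y = 1 − 0.15 = 0.85
~x -> ~y = min(1, 1 − 0.39 + 0.85) = min(1, 1.46) = 1.00
y -> x = min(1, 1 − 0.15 + 0.61) = min(1, 1.46) = 1.00
(~x -> ~y) -> (y -> x) = min(1, 1 − 1.00 + 1.00) = min(1, 1.00) = 1.00
(As expected: an axiom of Ł∞, always 1.)

1.00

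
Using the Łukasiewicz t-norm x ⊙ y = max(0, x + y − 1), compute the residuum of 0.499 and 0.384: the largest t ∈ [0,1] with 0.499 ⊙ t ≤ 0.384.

0.885

The residuum of the Łukasiewicz t-norm gives the supremum: min(1, 1 − 0.499 + 0.384).
1 − 0.499 + 0.384 = 0.885, so t = min(1, 0.885) = 0.885.
Check: 0.499 ⊙ 0.885 = max(0, 0.384) = 0.384 ≤ 0.384.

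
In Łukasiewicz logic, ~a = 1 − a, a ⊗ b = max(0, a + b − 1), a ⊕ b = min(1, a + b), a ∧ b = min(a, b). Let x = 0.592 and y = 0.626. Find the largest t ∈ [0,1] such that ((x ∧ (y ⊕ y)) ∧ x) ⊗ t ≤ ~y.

0.782

y ⊕ y = min(1, 0.626 + 0.626) = min(1, 1.252) = 1.000
x ∧ (y ⊕ y) = min(0.592, 1.000) = 0.592
(x ∧ (y ⊕ y)) ∧ x = min(0.592, 0.592) = 0.592
So the left factor is (x ∧ (y ⊕ y)) ∧ x = 0.592.
~y = 1 − 0.626 = 0.374
So the right-hand bound is ~y = 0.374.
The residuum of the Łukasiewicz t-norm gives the supremum: min(1, 1 − 0.592 + 0.374).
1 − 0.592 + 0.374 = 0.782, so t = min(1, 0.782) = 0.782.
Check: 0.592 ⊗ 0.782 = max(0, 0.374) = 0.374 ≤ 0.374.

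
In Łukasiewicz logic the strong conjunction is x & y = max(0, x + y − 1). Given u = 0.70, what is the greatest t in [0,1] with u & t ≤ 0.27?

0.57

The residuum of the Łukasiewicz t-norm gives the supremum: min(1, 1 − 0.70 + 0.27).
1 − 0.70 + 0.27 = 0.57, so t = min(1, 0.57) = 0.57.
Check: 0.70 & 0.57 = max(0, 0.27) = 0.27 ≤ 0.27.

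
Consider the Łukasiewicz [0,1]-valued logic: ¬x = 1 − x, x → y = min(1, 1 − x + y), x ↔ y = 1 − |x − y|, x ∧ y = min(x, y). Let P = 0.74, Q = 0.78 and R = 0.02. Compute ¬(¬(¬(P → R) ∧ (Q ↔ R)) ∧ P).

0.26

P → R = min(1, 1 − 0.74 + 0.02) = min(1, 0.28) = 0.28
¬(P → R) = 1 − 0.28 = 0.72
Q ↔ R = 1 − |0.78 − 0.02| = 1 − 0.76 = 0.24
¬(P → R) ∧ (Q ↔ R) = min(0.72, 0.24) = 0.24
¬(¬(P → R) ∧ (Q ↔ R)) = 1 − 0.24 = 0.76
¬(¬(P → R) ∧ (Q ↔ R)) ∧ P = min(0.76, 0.74) = 0.74
¬(¬(¬(P → R) ∧ (Q ↔ R)) ∧ P) = 1 − 0.74 = 0.26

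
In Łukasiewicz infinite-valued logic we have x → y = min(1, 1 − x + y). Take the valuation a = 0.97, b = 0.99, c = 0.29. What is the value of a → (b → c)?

0.33

b → c = min(1, 1 − 0.99 + 0.29) = min(1, 0.30) = 0.30
a → (b → c) = min(1, 1 − 0.97 + 0.30) = min(1, 0.33) = 0.33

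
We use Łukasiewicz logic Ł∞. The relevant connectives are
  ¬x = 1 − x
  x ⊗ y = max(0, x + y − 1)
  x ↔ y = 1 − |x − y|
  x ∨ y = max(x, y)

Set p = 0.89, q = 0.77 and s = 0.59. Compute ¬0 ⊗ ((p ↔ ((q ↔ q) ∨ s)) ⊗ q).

0.66

¬0 = 1 − 0.00 = 1.00
q ↔ q = 1 − |0.77 − 0.77| = 1 − 0.00 = 1.00
(q ↔ q) ∨ s = max(1.00, 0.59) = 1.00
p ↔ ((q ↔ q) ∨ s) = 1 − |0.89 − 1.00| = 1 − 0.11 = 0.89
(p ↔ ((q ↔ q) ∨ s)) ⊗ q = max(0, 0.89 + 0.77 − 1) = max(0, 0.66) = 0.66
¬0 ⊗ ((p ↔ ((q ↔ q) ∨ s)) ⊗ q) = max(0, 1.00 + 0.66 − 1) = max(0, 0.66) = 0.66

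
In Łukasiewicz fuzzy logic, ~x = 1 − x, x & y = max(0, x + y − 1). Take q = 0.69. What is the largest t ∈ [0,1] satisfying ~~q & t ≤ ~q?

0.62

~q = 1 − 0.69 = 0.31
~~q = 1 − 0.31 = 0.69
So the left factor is ~~q = 0.69.
So the right-hand bound is ~q = 0.31.
The residuum of the Łukasiewicz t-norm gives the supremum: min(1, 1 − 0.69 + 0.31).
1 − 0.69 + 0.31 = 0.62, so t = min(1, 0.62) = 0.62.
Check: 0.69 & 0.62 = max(0, 0.31) = 0.31 ≤ 0.31.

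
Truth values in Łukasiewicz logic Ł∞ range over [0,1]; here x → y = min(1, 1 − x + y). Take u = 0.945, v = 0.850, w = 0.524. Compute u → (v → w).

0.729

v → w = min(1, 1 − 0.850 + 0.524) = min(1, 0.674) = 0.674
u → (v → w) = min(1, 1 − 0.945 + 0.674) = min(1, 0.729) = 0.729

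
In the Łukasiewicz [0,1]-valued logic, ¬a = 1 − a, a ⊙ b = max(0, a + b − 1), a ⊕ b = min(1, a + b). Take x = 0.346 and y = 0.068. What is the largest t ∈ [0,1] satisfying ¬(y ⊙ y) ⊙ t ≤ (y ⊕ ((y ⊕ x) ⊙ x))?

y ⊙ y = max(0, 0.068 + 0.068 − 1) = max(0, -0.864) = 0.000
¬(y ⊙ y) = 1 − 0.000 = 1.000
So the left factor is ¬(y ⊙ y) = 1.000.
y ⊕ x = min(1, 0.068 + 0.346) = min(1, 0.414) = 0.414
(y ⊕ x) ⊙ x = max(0, 0.414 + 0.346 − 1) = max(0, -0.240) = 0.000
y ⊕ ((y ⊕ x) ⊙ x) = min(1, 0.068 + 0.000) = min(1, 0.068) = 0.068
So the right-hand bound is y ⊕ ((y ⊕ x) ⊙ x) = 0.068.
The residuum of the Łukasiewicz t-norm gives the supremum: min(1, 1 − 1.000 + 0.068).
1 − 1.000 + 0.068 = 0.068, so t = min(1, 0.068) = 0.068.
Check: 1.000 ⊙ 0.068 = max(0, 0.068) = 0.068 ≤ 0.068.

0.068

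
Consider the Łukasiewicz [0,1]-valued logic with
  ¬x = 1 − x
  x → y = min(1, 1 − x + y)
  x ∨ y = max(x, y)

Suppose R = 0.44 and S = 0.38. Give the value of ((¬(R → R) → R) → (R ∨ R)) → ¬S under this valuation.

R → R = min(1, 1 − 0.44 + 0.44) = min(1, 1.00) = 1.00
¬(R → R) = 1 − 1.00 = 0.00
¬(R → R) → R = min(1, 1 − 0.00 + 0.44) = min(1, 1.44) = 1.00
R ∨ R = max(0.44, 0.44) = 0.44
(¬(R → R) → R) → (R ∨ R) = min(1, 1 − 1.00 + 0.44) = min(1, 0.44) = 0.44
¬S = 1 − 0.38 = 0.62
((¬(R → R) → R) → (R ∨ R)) → ¬S = min(1, 1 − 0.44 + 0.62) = min(1, 1.18) = 1.00

1.00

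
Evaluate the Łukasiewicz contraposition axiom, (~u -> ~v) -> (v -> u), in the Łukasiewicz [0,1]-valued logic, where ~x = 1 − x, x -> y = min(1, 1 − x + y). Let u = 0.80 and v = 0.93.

~u = 1 − 0.80 = 0.20
~v = 1 − 0.93 = 0.07
~u -> ~v = min(1, 1 − 0.20 + 0.07) = min(1, 0.87) = 0.87
v -> u = min(1, 1 − 0.93 + 0.80) = min(1, 0.87) = 0.87
(~u -> ~v) -> (v -> u) = min(1, 1 − 0.87 + 0.87) = min(1, 1.00) = 1.00
(As expected: an axiom of Ł∞, always 1.)

1.00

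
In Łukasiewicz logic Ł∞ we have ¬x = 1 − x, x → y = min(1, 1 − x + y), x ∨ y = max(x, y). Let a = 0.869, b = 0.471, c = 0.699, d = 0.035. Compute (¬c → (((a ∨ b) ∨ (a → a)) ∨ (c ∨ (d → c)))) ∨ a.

1.000

¬c = 1 − 0.699 = 0.301
a ∨ b = max(0.869, 0.471) = 0.869
a → a = min(1, 1 − 0.869 + 0.869) = min(1, 1.000) = 1.000
(a ∨ b) ∨ (a → a) = max(0.869, 1.000) = 1.000
d → c = min(1, 1 − 0.035 + 0.699) = min(1, 1.664) = 1.000
c ∨ (d → c) = max(0.699, 1.000) = 1.000
((a ∨ b) ∨ (a → a)) ∨ (c ∨ (d → c)) = max(1.000, 1.000) = 1.000
¬c → (((a ∨ b) ∨ (a → a)) ∨ (c ∨ (d → c))) = min(1, 1 − 0.301 + 1.000) = min(1, 1.699) = 1.000
(¬c → (((a ∨ b) ∨ (a → a)) ∨ (c ∨ (d → c)))) ∨ a = max(1.000, 0.869) = 1.000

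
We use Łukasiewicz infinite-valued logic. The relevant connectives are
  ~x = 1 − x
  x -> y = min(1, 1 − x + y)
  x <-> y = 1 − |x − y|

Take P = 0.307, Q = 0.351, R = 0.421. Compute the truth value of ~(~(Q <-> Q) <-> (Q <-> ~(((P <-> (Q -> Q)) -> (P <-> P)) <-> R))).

Q <-> Q = 1 − |0.351 − 0.351| = 1 − 0.000 = 1.000
~(Q <-> Q) = 1 − 1.000 = 0.000
Q -> Q = min(1, 1 − 0.351 + 0.351) = min(1, 1.000) = 1.000
P <-> (Q -> Q) = 1 − |0.307 − 1.000| = 1 − 0.693 = 0.307
P <-> P = 1 − |0.307 − 0.307| = 1 − 0.000 = 1.000
(P <-> (Q -> Q)) -> (P <-> P) = min(1, 1 − 0.307 + 1.000) = min(1, 1.693) = 1.000
((P <-> (Q -> Q)) -> (P <-> P)) <-> R = 1 − |1.000 − 0.421| = 1 − 0.579 = 0.421
~(((P <-> (Q -> Q)) -> (P <-> P)) <-> R) = 1 − 0.421 = 0.579
Q <-> ~(((P <-> (Q -> Q)) -> (P <-> P)) <-> R) = 1 − |0.351 − 0.579| = 1 − 0.228 = 0.772
~(Q <-> Q) <-> (Q <-> ~(((P <-> (Q -> Q)) -> (P <-> P)) <-> R)) = 1 − |0.000 − 0.772| = 1 − 0.772 = 0.228
~(~(Q <-> Q) <-> (Q <-> ~(((P <-> (Q -> Q)) -> (P <-> P)) <-> R))) = 1 − 0.228 = 0.772

0.772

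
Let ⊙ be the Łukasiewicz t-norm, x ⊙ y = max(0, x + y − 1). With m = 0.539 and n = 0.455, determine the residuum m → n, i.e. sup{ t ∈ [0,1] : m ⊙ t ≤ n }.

0.916

The residuum of the Łukasiewicz t-norm gives the supremum: min(1, 1 − 0.539 + 0.455).
1 − 0.539 + 0.455 = 0.916, so t = min(1, 0.916) = 0.916.
Check: 0.539 ⊙ 0.916 = max(0, 0.455) = 0.455 ≤ 0.455.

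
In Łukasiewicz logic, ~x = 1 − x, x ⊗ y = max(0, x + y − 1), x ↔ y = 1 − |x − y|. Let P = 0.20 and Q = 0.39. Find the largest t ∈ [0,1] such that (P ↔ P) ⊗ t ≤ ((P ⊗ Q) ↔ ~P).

0.20

P ↔ P = 1 − |0.20 − 0.20| = 1 − 0.00 = 1.00
So the left factor is P ↔ P = 1.00.
P ⊗ Q = max(0, 0.20 + 0.39 − 1) = max(0, -0.41) = 0.00
~P = 1 − 0.20 = 0.80
(P ⊗ Q) ↔ ~P = 1 − |0.00 − 0.80| = 1 − 0.80 = 0.20
So the right-hand bound is (P ⊗ Q) ↔ ~P = 0.20.
The residuum of the Łukasiewicz t-norm gives the supremum: min(1, 1 − 1.00 + 0.20).
1 − 1.00 + 0.20 = 0.20, so t = min(1, 0.20) = 0.20.
Check: 1.00 ⊗ 0.20 = max(0, 0.20) = 0.20 ≤ 0.20.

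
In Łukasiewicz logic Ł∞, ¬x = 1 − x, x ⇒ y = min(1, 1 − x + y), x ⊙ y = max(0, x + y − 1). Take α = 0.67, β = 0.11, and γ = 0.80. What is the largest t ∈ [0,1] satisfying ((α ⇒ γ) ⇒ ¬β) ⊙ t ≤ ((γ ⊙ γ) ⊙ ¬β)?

α ⇒ γ = min(1, 1 − 0.67 + 0.80) = min(1, 1.13) = 1.00
¬β = 1 − 0.11 = 0.89
(α ⇒ γ) ⇒ ¬β = min(1, 1 − 1.00 + 0.89) = min(1, 0.89) = 0.89
So the left factor is (α ⇒ γ) ⇒ ¬β = 0.89.
γ ⊙ γ = max(0, 0.80 + 0.80 − 1) = max(0, 0.60) = 0.60
(γ ⊙ γ) ⊙ ¬β = max(0, 0.60 + 0.89 − 1) = max(0, 0.49) = 0.49
So the right-hand bound is (γ ⊙ γ) ⊙ ¬β = 0.49.
The residuum of the Łukasiewicz t-norm gives the supremum: min(1, 1 − 0.89 + 0.49).
1 − 0.89 + 0.49 = 0.60, so t = min(1, 0.60) = 0.60.
Check: 0.89 ⊙ 0.60 = max(0, 0.49) = 0.49 ≤ 0.49.

0.60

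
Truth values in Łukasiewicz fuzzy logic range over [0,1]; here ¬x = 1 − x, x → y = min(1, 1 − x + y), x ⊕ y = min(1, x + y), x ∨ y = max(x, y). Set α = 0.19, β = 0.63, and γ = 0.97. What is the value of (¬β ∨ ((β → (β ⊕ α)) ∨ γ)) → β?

¬β = 1 − 0.63 = 0.37
β ⊕ α = min(1, 0.63 + 0.19) = min(1, 0.82) = 0.82
β → (β ⊕ α) = min(1, 1 − 0.63 + 0.82) = min(1, 1.19) = 1.00
(β → (β ⊕ α)) ∨ γ = max(1.00, 0.97) = 1.00
¬β ∨ ((β → (β ⊕ α)) ∨ γ) = max(0.37, 1.00) = 1.00
(¬β ∨ ((β → (β ⊕ α)) ∨ γ)) → β = min(1, 1 − 1.00 + 0.63) = min(1, 0.63) = 0.63

0.63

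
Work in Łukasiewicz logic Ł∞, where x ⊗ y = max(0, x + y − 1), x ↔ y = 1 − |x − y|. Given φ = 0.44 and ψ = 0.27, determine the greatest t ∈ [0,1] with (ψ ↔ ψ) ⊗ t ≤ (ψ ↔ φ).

0.83

ψ ↔ ψ = 1 − |0.27 − 0.27| = 1 − 0.00 = 1.00
So the left factor is ψ ↔ ψ = 1.00.
ψ ↔ φ = 1 − |0.27 − 0.44| = 1 − 0.17 = 0.83
So the right-hand bound is ψ ↔ φ = 0.83.
The residuum of the Łukasiewicz t-norm gives the supremum: min(1, 1 − 1.00 + 0.83).
1 − 1.00 + 0.83 = 0.83, so t = min(1, 0.83) = 0.83.
Check: 1.00 ⊗ 0.83 = max(0, 0.83) = 0.83 ≤ 0.83.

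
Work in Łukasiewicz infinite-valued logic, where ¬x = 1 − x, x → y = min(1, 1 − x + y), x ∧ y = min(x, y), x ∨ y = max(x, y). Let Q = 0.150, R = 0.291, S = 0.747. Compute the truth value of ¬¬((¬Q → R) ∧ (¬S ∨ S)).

¬Q = 1 − 0.150 = 0.850
¬Q → R = min(1, 1 − 0.850 + 0.291) = min(1, 0.441) = 0.441
¬S = 1 − 0.747 = 0.253
¬S ∨ S = max(0.253, 0.747) = 0.747
(¬Q → R) ∧ (¬S ∨ S) = min(0.441, 0.747) = 0.441
¬((¬Q → R) ∧ (¬S ∨ S)) = 1 − 0.441 = 0.559
¬¬((¬Q → R) ∧ (¬S ∨ S)) = 1 − 0.559 = 0.441

0.441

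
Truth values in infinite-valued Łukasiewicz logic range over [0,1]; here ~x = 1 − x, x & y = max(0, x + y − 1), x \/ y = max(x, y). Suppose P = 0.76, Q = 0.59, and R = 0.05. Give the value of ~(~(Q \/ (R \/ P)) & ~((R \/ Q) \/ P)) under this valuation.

R \/ P = max(0.05, 0.76) = 0.76
Q \/ (R \/ P) = max(0.59, 0.76) = 0.76
~(Q \/ (R \/ P)) = 1 − 0.76 = 0.24
R \/ Q = max(0.05, 0.59) = 0.59
(R \/ Q) \/ P = max(0.59, 0.76) = 0.76
~((R \/ Q) \/ P) = 1 − 0.76 = 0.24
~(Q \/ (R \/ P)) & ~((R \/ Q) \/ P) = max(0, 0.24 + 0.24 − 1) = max(0, -0.52) = 0.00
~(~(Q \/ (R \/ P)) & ~((R \/ Q) \/ P)) = 1 − 0.00 = 1.00

1.00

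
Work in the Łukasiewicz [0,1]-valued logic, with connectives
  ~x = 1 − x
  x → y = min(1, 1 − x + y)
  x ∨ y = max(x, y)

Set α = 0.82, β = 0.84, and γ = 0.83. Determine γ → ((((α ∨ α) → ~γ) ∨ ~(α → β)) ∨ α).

0.99

α ∨ α = max(0.82, 0.82) = 0.82
~γ = 1 − 0.83 = 0.17
(α ∨ α) → ~γ = min(1, 1 − 0.82 + 0.17) = min(1, 0.35) = 0.35
α → β = min(1, 1 − 0.82 + 0.84) = min(1, 1.02) = 1.00
~(α → β) = 1 − 1.00 = 0.00
((α ∨ α) → ~γ) ∨ ~(α → β) = max(0.35, 0.00) = 0.35
(((α ∨ α) → ~γ) ∨ ~(α → β)) ∨ α = max(0.35, 0.82) = 0.82
γ → ((((α ∨ α) → ~γ) ∨ ~(α → β)) ∨ α) = min(1, 1 − 0.83 + 0.82) = min(1, 0.99) = 0.99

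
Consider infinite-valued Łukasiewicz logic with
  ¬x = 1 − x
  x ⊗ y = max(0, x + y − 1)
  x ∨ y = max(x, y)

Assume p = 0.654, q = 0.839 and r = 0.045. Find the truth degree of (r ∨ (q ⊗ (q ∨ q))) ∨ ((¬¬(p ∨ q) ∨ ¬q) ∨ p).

q ∨ q = max(0.839, 0.839) = 0.839
q ⊗ (q ∨ q) = max(0, 0.839 + 0.839 − 1) = max(0, 0.678) = 0.678
r ∨ (q ⊗ (q ∨ q)) = max(0.045, 0.678) = 0.678
p ∨ q = max(0.654, 0.839) = 0.839
¬(p ∨ q) = 1 − 0.839 = 0.161
¬¬(p ∨ q) = 1 − 0.161 = 0.839
¬q = 1 − 0.839 = 0.161
¬¬(p ∨ q) ∨ ¬q = max(0.839, 0.161) = 0.839
(¬¬(p ∨ q) ∨ ¬q) ∨ p = max(0.839, 0.654) = 0.839
(r ∨ (q ⊗ (q ∨ q))) ∨ ((¬¬(p ∨ q) ∨ ¬q) ∨ p) = max(0.678, 0.839) = 0.839

0.839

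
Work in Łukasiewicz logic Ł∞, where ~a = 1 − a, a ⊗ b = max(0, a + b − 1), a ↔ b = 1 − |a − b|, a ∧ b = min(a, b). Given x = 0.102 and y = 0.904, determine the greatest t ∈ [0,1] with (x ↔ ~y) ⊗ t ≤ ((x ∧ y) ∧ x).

~y = 1 − 0.904 = 0.096
x ↔ ~y = 1 − |0.102 − 0.096| = 1 − 0.006 = 0.994
So the left factor is x ↔ ~y = 0.994.
x ∧ y = min(0.102, 0.904) = 0.102
(x ∧ y) ∧ x = min(0.102, 0.102) = 0.102
So the right-hand bound is (x ∧ y) ∧ x = 0.102.
The residuum of the Łukasiewicz t-norm gives the supremum: min(1, 1 − 0.994 + 0.102).
1 − 0.994 + 0.102 = 0.108, so t = min(1, 0.108) = 0.108.
Check: 0.994 ⊗ 0.108 = max(0, 0.102) = 0.102 ≤ 0.102.

0.108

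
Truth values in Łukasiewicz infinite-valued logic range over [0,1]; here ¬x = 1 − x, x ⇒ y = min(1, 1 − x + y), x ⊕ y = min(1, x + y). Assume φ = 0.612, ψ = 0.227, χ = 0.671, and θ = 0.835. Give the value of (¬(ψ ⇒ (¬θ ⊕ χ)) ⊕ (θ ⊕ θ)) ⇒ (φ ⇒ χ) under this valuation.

¬θ = 1 − 0.835 = 0.165
¬θ ⊕ χ = min(1, 0.165 + 0.671) = min(1, 0.836) = 0.836
ψ ⇒ (¬θ ⊕ χ) = min(1, 1 − 0.227 + 0.836) = min(1, 1.609) = 1.000
¬(ψ ⇒ (¬θ ⊕ χ)) = 1 − 1.000 = 0.000
θ ⊕ θ = min(1, 0.835 + 0.835) = min(1, 1.670) = 1.000
¬(ψ ⇒ (¬θ ⊕ χ)) ⊕ (θ ⊕ θ) = min(1, 0.000 + 1.000) = min(1, 1.000) = 1.000
φ ⇒ χ = min(1, 1 − 0.612 + 0.671) = min(1, 1.059) = 1.000
(¬(ψ ⇒ (¬θ ⊕ χ)) ⊕ (θ ⊕ θ)) ⇒ (φ ⇒ χ) = min(1, 1 − 1.000 + 1.000) = min(1, 1.000) = 1.000

1.000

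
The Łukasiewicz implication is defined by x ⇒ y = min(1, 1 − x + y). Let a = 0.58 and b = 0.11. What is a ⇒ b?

0.53

a ⇒ b = min(1, 1 − 0.58 + 0.11) = min(1, 0.53) = 0.53
For comparison, the Gödel implication (1 if x ≤ y else y) would give 0.11.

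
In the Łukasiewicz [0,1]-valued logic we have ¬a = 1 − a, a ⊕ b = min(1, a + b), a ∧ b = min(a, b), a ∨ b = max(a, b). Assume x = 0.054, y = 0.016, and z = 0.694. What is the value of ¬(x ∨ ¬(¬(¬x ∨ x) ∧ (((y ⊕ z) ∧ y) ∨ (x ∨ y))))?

¬x = 1 − 0.054 = 0.946
¬x ∨ x = max(0.946, 0.054) = 0.946
¬(¬x ∨ x) = 1 − 0.946 = 0.054
y ⊕ z = min(1, 0.016 + 0.694) = min(1, 0.710) = 0.710
(y ⊕ z) ∧ y = min(0.710, 0.016) = 0.016
x ∨ y = max(0.054, 0.016) = 0.054
((y ⊕ z) ∧ y) ∨ (x ∨ y) = max(0.016, 0.054) = 0.054
¬(¬x ∨ x) ∧ (((y ⊕ z) ∧ y) ∨ (x ∨ y)) = min(0.054, 0.054) = 0.054
¬(¬(¬x ∨ x) ∧ (((y ⊕ z) ∧ y) ∨ (x ∨ y))) = 1 − 0.054 = 0.946
x ∨ ¬(¬(¬x ∨ x) ∧ (((y ⊕ z) ∧ y) ∨ (x ∨ y))) = max(0.054, 0.946) = 0.946
¬(x ∨ ¬(¬(¬x ∨ x) ∧ (((y ⊕ z) ∧ y) ∨ (x ∨ y)))) = 1 − 0.946 = 0.054

0.054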